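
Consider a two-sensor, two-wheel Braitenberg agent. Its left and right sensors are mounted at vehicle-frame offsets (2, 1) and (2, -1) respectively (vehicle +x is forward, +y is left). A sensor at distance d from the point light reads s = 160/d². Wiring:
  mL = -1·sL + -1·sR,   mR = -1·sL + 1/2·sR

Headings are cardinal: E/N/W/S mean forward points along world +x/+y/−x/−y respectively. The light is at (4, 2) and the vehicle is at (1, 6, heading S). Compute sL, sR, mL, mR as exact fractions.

left sensor world pos  = (2, 4); dL² = 8
right sensor world pos = (0, 4); dR² = 20
sL = 160/8 = 20
sR = 160/20 = 8
mL = -1·sL + -1·sR = -28
mR = -1·sL + 1/2·sR = -16

20 8 -28 -16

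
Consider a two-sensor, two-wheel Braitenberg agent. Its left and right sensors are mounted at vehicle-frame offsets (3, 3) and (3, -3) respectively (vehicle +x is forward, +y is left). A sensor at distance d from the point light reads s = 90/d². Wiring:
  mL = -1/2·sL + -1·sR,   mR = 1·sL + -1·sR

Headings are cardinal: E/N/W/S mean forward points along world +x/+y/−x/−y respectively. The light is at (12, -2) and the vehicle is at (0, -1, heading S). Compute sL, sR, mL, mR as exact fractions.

left sensor world pos  = (3, -4); dL² = 85
right sensor world pos = (-3, -4); dR² = 229
sL = 90/85 = 18/17
sR = 90/229 = 90/229
mL = -1/2·sL + -1·sR = -3591/3893
mR = 1·sL + -1·sR = 2592/3893

18/17 90/229 -3591/3893 2592/3893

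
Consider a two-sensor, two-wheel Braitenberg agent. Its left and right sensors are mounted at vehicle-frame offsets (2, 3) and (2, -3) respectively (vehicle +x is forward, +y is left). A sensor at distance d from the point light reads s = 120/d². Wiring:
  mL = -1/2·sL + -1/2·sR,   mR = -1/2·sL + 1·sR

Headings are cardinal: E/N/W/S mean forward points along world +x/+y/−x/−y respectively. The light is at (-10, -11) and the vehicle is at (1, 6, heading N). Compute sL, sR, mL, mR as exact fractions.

24/85 120/557 -11784/47345 3516/47345

left sensor world pos  = (-2, 8); dL² = 425
right sensor world pos = (4, 8); dR² = 557
sL = 120/425 = 24/85
sR = 120/557 = 120/557
mL = -1/2·sL + -1/2·sR = -11784/47345
mR = -1/2·sL + 1·sR = 3516/47345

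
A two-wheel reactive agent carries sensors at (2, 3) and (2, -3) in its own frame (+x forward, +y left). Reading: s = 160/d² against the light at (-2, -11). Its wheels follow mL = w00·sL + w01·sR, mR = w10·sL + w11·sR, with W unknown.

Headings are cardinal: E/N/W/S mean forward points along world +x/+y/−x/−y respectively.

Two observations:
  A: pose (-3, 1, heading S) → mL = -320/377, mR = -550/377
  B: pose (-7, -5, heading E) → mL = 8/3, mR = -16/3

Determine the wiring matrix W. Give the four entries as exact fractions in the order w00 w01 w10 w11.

-1 1/2 -1/2 -1/2

obs A: pose=(-3,1,S) → sL=20/13, sR=40/29, mL=-320/377, mR=-550/377
obs B: pose=(-7,-5,E) → sL=16/9, sR=80/9, mL=8/3, mR=-16/3
sensor matrix S = [[20/13, 40/29], [16/9, 80/9]]; det S = 38080/3393
solve [mL_A; mL_B] = S·[w00; w01] and [mR_A; mR_B] = S·[w10; w11]:
  w00 = -1, w01 = 1/2, w10 = -1/2, w11 = -1/2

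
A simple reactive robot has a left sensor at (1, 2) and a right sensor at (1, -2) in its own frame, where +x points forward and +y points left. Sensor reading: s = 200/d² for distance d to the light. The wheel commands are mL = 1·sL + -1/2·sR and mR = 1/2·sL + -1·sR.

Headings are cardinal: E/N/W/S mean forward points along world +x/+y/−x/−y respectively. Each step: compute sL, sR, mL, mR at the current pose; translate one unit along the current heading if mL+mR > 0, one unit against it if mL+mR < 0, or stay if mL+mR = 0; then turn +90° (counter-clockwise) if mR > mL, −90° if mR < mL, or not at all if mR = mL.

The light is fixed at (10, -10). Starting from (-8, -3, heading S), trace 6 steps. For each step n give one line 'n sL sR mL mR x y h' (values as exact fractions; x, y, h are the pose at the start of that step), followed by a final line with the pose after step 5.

n=0: pose=(-8,-3,S); sL=50/73, sR=50/109; mL=3625/7957, mR=-925/7957; mL+mR=2700/7957 → advance +1; mR−mL=-4550/7957 → turn -1·90°
n=1: pose=(-8,-4,W); sL=200/377, sR=8/17; mL=1892/6409, mR=-1316/6409; mL+mR=576/6409 → advance +1; mR−mL=-3208/6409 → turn -1·90°
n=2: pose=(-9,-4,N); sL=20/49, sR=100/169; mL=930/8281, mR=-3210/8281; mL+mR=-2280/8281 → advance -1; mR−mL=-4140/8281 → turn -1·90°
n=3: pose=(-9,-5,E); sL=200/373, sR=200/333; mL=29300/124209, mR=-41300/124209; mL+mR=-4000/41403 → advance -1; mR−mL=-70600/124209 → turn -1·90°
n=4: pose=(-10,-5,S); sL=10/17, sR=2/5; mL=33/85, mR=-9/85; mL+mR=24/85 → advance +1; mR−mL=-42/85 → turn -1·90°
n=5: pose=(-10,-6,W); sL=40/89, sR=200/477; mL=10180/42453, mR=-8260/42453; mL+mR=640/14151 → advance +1; mR−mL=-18440/42453 → turn -1·90°

0 50/73 50/109 3625/7957 -925/7957 -8 -3 S
1 200/377 8/17 1892/6409 -1316/6409 -8 -4 W
2 20/49 100/169 930/8281 -3210/8281 -9 -4 N
3 200/373 200/333 29300/124209 -41300/124209 -9 -5 E
4 10/17 2/5 33/85 -9/85 -10 -5 S
5 40/89 200/477 10180/42453 -8260/42453 -10 -6 W
final -11 -6 N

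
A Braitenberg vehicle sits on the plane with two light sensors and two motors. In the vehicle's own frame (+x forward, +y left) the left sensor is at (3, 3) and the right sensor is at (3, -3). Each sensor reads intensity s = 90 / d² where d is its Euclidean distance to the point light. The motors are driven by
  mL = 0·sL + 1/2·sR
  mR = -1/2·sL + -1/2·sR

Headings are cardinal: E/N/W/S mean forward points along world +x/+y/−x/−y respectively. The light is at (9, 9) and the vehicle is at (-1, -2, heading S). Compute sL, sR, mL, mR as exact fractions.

18/49 18/73 9/73 -1098/3577

left sensor world pos  = (2, -5); dL² = 245
right sensor world pos = (-4, -5); dR² = 365
sL = 90/245 = 18/49
sR = 90/365 = 18/73
mL = 0·sL + 1/2·sR = 9/73
mR = -1/2·sL + -1/2·sR = -1098/3577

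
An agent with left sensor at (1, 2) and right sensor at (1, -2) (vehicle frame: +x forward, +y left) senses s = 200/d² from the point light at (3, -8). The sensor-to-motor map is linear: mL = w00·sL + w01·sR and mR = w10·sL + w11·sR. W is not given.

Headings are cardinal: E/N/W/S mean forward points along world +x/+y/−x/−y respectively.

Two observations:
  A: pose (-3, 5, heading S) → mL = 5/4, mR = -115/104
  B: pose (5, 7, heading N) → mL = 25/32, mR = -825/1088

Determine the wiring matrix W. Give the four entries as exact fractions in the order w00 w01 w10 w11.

1 0 -1/2 -1/2

obs A: pose=(-3,5,S) → sL=5/4, sR=25/26, mL=5/4, mR=-115/104
obs B: pose=(5,7,N) → sL=25/32, sR=25/34, mL=25/32, mR=-825/1088
sensor matrix S = [[5/4, 25/26], [25/32, 25/34]]; det S = 2375/14144
solve [mL_A; mL_B] = S·[w00; w01] and [mR_A; mR_B] = S·[w10; w11]:
  w00 = 1, w01 = 0, w10 = -1/2, w11 = -1/2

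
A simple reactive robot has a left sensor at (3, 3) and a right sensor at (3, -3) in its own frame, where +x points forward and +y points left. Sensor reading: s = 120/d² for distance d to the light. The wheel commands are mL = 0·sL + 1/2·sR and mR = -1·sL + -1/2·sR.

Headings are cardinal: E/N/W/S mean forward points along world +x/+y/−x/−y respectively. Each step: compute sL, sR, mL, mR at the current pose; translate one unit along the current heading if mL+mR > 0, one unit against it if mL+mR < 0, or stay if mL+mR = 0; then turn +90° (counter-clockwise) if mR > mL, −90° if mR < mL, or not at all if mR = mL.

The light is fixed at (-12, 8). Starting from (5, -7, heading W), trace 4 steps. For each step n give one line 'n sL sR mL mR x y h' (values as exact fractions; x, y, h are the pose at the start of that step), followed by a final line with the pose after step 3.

n=0: pose=(5,-7,W); sL=3/13, sR=6/17; mL=3/17, mR=-90/221; mL+mR=-3/13 → advance -1; mR−mL=-129/221 → turn -1·90°
n=1: pose=(6,-7,N); sL=40/123, sR=8/39; mL=4/39, mR=-228/533; mL+mR=-40/123 → advance -1; mR−mL=-848/1599 → turn -1·90°
n=2: pose=(6,-8,E); sL=12/61, sR=60/401; mL=30/401, mR=-6642/24461; mL+mR=-12/61 → advance -1; mR−mL=-8472/24461 → turn -1·90°
n=3: pose=(5,-8,S); sL=120/761, sR=120/557; mL=60/557, mR=-112500/423877; mL+mR=-120/761 → advance -1; mR−mL=-158160/423877 → turn -1·90°

0 3/13 6/17 3/17 -90/221 5 -7 W
1 40/123 8/39 4/39 -228/533 6 -7 N
2 12/61 60/401 30/401 -6642/24461 6 -8 E
3 120/761 120/557 60/557 -112500/423877 5 -8 S
final 5 -7 W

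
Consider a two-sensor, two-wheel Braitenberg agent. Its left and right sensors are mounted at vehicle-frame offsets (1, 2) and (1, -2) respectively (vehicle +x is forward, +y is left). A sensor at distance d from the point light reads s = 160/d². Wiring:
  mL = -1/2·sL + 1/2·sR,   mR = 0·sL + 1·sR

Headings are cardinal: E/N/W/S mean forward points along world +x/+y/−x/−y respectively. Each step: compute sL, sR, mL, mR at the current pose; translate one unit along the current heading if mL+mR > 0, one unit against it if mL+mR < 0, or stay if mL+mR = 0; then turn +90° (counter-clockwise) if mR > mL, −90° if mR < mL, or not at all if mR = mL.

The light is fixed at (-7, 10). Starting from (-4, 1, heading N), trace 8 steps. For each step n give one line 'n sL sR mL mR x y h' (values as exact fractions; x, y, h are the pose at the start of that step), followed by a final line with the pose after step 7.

n=0: pose=(-4,1,N); sL=32/13, sR=160/89; mL=-384/1157, mR=160/89; mL+mR=1696/1157 → advance +1; mR−mL=2464/1157 → turn +1·90°
n=1: pose=(-4,2,W); sL=20/13, sR=4; mL=16/13, mR=4; mL+mR=68/13 → advance +1; mR−mL=36/13 → turn +1·90°
n=2: pose=(-5,2,S); sL=160/97, sR=160/81; mL=1280/7857, mR=160/81; mL+mR=5600/2619 → advance +1; mR−mL=14240/7857 → turn +1·90°
n=3: pose=(-5,1,E); sL=80/29, sR=16/13; mL=-288/377, mR=16/13; mL+mR=176/377 → advance +1; mR−mL=752/377 → turn +1·90°
n=4: pose=(-4,1,N); sL=32/13, sR=160/89; mL=-384/1157, mR=160/89; mL+mR=1696/1157 → advance +1; mR−mL=2464/1157 → turn +1·90°
n=5: pose=(-4,2,W); sL=20/13, sR=4; mL=16/13, mR=4; mL+mR=68/13 → advance +1; mR−mL=36/13 → turn +1·90°
n=6: pose=(-5,2,S); sL=160/97, sR=160/81; mL=1280/7857, mR=160/81; mL+mR=5600/2619 → advance +1; mR−mL=14240/7857 → turn +1·90°
n=7: pose=(-5,1,E); sL=80/29, sR=16/13; mL=-288/377, mR=16/13; mL+mR=176/377 → advance +1; mR−mL=752/377 → turn +1·90°

0 32/13 160/89 -384/1157 160/89 -4 1 N
1 20/13 4 16/13 4 -4 2 W
2 160/97 160/81 1280/7857 160/81 -5 2 S
3 80/29 16/13 -288/377 16/13 -5 1 E
4 32/13 160/89 -384/1157 160/89 -4 1 N
5 20/13 4 16/13 4 -4 2 W
6 160/97 160/81 1280/7857 160/81 -5 2 S
7 80/29 16/13 -288/377 16/13 -5 1 E
final -4 1 N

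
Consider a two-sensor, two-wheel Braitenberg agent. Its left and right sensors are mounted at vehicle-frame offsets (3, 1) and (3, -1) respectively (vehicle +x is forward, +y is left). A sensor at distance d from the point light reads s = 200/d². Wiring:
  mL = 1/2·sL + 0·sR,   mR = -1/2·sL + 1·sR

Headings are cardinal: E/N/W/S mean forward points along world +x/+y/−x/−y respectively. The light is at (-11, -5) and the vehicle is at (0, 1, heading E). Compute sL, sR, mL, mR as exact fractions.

left sensor world pos  = (3, 2); dL² = 245
right sensor world pos = (3, 0); dR² = 221
sL = 200/245 = 40/49
sR = 200/221 = 200/221
mL = 1/2·sL + 0·sR = 20/49
mR = -1/2·sL + 1·sR = 5380/10829

40/49 200/221 20/49 5380/10829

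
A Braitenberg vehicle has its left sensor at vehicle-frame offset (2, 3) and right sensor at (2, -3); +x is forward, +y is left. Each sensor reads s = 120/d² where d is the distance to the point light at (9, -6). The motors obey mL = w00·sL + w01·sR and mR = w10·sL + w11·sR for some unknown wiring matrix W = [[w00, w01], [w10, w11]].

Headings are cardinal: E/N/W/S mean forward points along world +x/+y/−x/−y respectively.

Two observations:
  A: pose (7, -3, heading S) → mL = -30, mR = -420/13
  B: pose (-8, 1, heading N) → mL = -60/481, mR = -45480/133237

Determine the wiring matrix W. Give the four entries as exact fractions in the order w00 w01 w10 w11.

-1/2 0 -1/2 -1/2

obs A: pose=(7,-3,S) → sL=60, sR=60/13, mL=-30, mR=-420/13
obs B: pose=(-8,1,N) → sL=120/481, sR=120/277, mL=-60/481, mR=-45480/133237
sensor matrix S = [[60, 60/13], [120/481, 120/277]]; det S = 43027200/1732081
solve [mL_A; mL_B] = S·[w00; w01] and [mR_A; mR_B] = S·[w10; w11]:
  w00 = -1/2, w01 = 0, w10 = -1/2, w11 = -1/2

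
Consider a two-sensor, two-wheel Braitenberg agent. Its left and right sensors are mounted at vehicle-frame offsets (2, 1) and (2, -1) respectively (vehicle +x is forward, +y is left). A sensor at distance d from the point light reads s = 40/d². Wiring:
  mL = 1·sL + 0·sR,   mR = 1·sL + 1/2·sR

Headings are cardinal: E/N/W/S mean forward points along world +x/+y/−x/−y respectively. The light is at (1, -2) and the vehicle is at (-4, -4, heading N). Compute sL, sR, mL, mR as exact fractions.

10/9 5/2 10/9 85/36

left sensor world pos  = (-5, -2); dL² = 36
right sensor world pos = (-3, -2); dR² = 16
sL = 40/36 = 10/9
sR = 40/16 = 5/2
mL = 1·sL + 0·sR = 10/9
mR = 1·sL + 1/2·sR = 85/36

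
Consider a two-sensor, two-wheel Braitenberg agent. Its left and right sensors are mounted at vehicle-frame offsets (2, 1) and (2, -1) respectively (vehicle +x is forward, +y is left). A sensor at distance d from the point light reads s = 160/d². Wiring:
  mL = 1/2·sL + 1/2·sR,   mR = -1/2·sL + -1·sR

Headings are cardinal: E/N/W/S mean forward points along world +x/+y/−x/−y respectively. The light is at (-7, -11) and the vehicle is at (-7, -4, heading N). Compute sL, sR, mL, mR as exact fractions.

80/41 80/41 80/41 -120/41

left sensor world pos  = (-8, -2); dL² = 82
right sensor world pos = (-6, -2); dR² = 82
sL = 160/82 = 80/41
sR = 160/82 = 80/41
mL = 1/2·sL + 1/2·sR = 80/41
mR = -1/2·sL + -1·sR = -120/41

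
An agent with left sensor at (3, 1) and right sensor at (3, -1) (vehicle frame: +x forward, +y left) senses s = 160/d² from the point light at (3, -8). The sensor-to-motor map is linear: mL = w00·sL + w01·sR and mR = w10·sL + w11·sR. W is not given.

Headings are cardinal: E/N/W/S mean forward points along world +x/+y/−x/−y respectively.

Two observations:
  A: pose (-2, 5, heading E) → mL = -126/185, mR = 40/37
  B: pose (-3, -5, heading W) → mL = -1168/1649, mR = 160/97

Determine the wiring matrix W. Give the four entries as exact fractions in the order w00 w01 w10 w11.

obs A: pose=(-2,5,E) → sL=4/5, sR=40/37, mL=-126/185, mR=40/37
obs B: pose=(-3,-5,W) → sL=32/17, sR=160/97, mL=-1168/1649, mR=160/97
sensor matrix S = [[4/5, 40/37], [32/17, 160/97]]; det S = -43648/61013
solve [mL_A; mL_B] = S·[w00; w01] and [mR_A; mR_B] = S·[w10; w11]:
  w00 = 1/2, w01 = -1, w10 = 0, w11 = 1

1/2 -1 0 1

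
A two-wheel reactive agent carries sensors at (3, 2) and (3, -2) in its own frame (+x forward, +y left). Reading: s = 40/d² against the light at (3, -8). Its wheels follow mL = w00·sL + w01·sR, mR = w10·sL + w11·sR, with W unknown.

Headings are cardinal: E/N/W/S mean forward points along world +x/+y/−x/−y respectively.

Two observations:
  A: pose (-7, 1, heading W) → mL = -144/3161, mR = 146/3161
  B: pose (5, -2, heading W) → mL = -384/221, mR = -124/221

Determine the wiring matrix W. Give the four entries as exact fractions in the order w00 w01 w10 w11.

obs A: pose=(-7,1,W) → sL=20/109, sR=4/29, mL=-144/3161, mR=146/3161
obs B: pose=(5,-2,W) → sL=40/17, sR=8/13, mL=-384/221, mR=-124/221
sensor matrix S = [[20/109, 4/29], [40/17, 8/13]]; det S = -147840/698581
solve [mL_A; mL_B] = S·[w00; w01] and [mR_A; mR_B] = S·[w10; w11]:
  w00 = -1, w01 = 1, w10 = -1/2, w11 = 1

-1 1 -1/2 1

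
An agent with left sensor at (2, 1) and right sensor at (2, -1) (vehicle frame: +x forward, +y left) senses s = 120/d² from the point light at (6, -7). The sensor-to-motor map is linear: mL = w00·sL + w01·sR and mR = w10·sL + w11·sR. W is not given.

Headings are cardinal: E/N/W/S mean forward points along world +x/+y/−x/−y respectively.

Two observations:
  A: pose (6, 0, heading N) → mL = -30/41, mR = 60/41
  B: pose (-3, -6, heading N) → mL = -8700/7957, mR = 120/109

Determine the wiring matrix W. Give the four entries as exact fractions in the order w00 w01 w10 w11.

obs A: pose=(6,0,N) → sL=60/41, sR=60/41, mL=-30/41, mR=60/41
obs B: pose=(-3,-6,N) → sL=120/109, sR=120/73, mL=-8700/7957, mR=120/109
sensor matrix S = [[60/41, 60/41], [120/109, 120/73]]; det S = 259200/326237
solve [mL_A; mL_B] = S·[w00; w01] and [mR_A; mR_B] = S·[w10; w11]:
  w00 = 1/2, w01 = -1, w10 = 1, w11 = 0

1/2 -1 1 0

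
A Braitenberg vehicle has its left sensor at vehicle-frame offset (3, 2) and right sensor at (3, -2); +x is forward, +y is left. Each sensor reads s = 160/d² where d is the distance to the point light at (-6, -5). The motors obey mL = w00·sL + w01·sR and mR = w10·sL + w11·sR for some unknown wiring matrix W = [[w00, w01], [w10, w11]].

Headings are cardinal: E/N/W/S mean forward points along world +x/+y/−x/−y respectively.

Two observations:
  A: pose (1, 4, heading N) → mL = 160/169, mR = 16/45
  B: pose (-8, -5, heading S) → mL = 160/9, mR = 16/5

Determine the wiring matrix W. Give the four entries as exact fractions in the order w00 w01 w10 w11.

obs A: pose=(1,4,N) → sL=160/169, sR=32/45, mL=160/169, mR=16/45
obs B: pose=(-8,-5,S) → sL=160/9, sR=32/5, mL=160/9, mR=16/5
sensor matrix S = [[160/169, 32/45], [160/9, 32/5]]; det S = -90112/13689
solve [mL_A; mL_B] = S·[w00; w01] and [mR_A; mR_B] = S·[w10; w11]:
  w00 = 1, w01 = 0, w10 = 0, w11 = 1/2

1 0 0 1/2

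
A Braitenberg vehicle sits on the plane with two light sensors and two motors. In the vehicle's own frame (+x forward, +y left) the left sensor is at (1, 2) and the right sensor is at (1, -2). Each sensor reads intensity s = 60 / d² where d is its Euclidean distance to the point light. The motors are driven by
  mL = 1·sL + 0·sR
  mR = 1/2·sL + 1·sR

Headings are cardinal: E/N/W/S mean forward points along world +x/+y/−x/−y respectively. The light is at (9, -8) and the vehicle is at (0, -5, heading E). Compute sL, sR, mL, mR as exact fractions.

left sensor world pos  = (1, -3); dL² = 89
right sensor world pos = (1, -7); dR² = 65
sL = 60/89 = 60/89
sR = 60/65 = 12/13
mL = 1·sL + 0·sR = 60/89
mR = 1/2·sL + 1·sR = 1458/1157

60/89 12/13 60/89 1458/1157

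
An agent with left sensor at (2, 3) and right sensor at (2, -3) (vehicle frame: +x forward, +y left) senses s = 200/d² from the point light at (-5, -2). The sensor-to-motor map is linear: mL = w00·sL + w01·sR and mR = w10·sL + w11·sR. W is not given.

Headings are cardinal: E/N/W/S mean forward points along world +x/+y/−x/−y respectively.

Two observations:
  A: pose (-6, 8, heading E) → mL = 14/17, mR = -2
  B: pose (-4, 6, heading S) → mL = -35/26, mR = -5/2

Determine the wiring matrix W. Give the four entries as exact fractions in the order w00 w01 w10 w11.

-1 1/2 0 -1/2

obs A: pose=(-6,8,E) → sL=20/17, sR=4, mL=14/17, mR=-2
obs B: pose=(-4,6,S) → sL=50/13, sR=5, mL=-35/26, mR=-5/2
sensor matrix S = [[20/17, 4], [50/13, 5]]; det S = -2100/221
solve [mL_A; mL_B] = S·[w00; w01] and [mR_A; mR_B] = S·[w10; w11]:
  w00 = -1, w01 = 1/2, w10 = 0, w11 = -1/2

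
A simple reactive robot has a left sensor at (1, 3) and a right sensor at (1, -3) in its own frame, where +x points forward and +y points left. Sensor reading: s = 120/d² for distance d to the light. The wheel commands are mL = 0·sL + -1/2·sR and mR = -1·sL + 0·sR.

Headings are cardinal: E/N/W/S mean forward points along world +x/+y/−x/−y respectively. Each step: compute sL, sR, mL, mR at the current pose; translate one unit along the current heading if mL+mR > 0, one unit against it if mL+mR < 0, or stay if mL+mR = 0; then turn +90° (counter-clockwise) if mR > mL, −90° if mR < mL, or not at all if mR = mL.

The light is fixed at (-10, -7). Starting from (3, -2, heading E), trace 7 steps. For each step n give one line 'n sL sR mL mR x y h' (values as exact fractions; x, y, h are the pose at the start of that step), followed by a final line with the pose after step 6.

0 6/13 3/5 -3/10 -6/13 3 -2 E
1 120/241 120/97 -60/97 -120/241 2 -2 S
2 12/25 60/89 -30/89 -12/25 2 -1 E
3 120/221 120/89 -60/89 -120/221 1 -1 S
4 30/61 3/4 -3/8 -30/61 1 0 E
5 24/41 24/17 -12/17 -24/41 0 0 S
6 60/121 60/73 -30/73 -60/121 0 1 E
final -1 1 S

n=0: pose=(3,-2,E); sL=6/13, sR=3/5; mL=-3/10, mR=-6/13; mL+mR=-99/130 → advance -1; mR−mL=-21/130 → turn -1·90°
n=1: pose=(2,-2,S); sL=120/241, sR=120/97; mL=-60/97, mR=-120/241; mL+mR=-26100/23377 → advance -1; mR−mL=2820/23377 → turn +1·90°
n=2: pose=(2,-1,E); sL=12/25, sR=60/89; mL=-30/89, mR=-12/25; mL+mR=-1818/2225 → advance -1; mR−mL=-318/2225 → turn -1·90°
n=3: pose=(1,-1,S); sL=120/221, sR=120/89; mL=-60/89, mR=-120/221; mL+mR=-23940/19669 → advance -1; mR−mL=2580/19669 → turn +1·90°
n=4: pose=(1,0,E); sL=30/61, sR=3/4; mL=-3/8, mR=-30/61; mL+mR=-423/488 → advance -1; mR−mL=-57/488 → turn -1·90°
n=5: pose=(0,0,S); sL=24/41, sR=24/17; mL=-12/17, mR=-24/41; mL+mR=-900/697 → advance -1; mR−mL=84/697 → turn +1·90°
n=6: pose=(0,1,E); sL=60/121, sR=60/73; mL=-30/73, mR=-60/121; mL+mR=-8010/8833 → advance -1; mR−mL=-750/8833 → turn -1·90°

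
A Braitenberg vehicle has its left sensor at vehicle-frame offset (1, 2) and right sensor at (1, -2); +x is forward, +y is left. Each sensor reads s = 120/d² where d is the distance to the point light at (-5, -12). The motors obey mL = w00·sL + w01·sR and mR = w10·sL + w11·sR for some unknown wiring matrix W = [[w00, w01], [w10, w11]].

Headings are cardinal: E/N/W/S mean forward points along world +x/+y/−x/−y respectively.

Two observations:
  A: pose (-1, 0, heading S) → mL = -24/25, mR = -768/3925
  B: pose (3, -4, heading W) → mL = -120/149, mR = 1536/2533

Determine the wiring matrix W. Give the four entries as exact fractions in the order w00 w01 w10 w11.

obs A: pose=(-1,0,S) → sL=120/157, sR=24/25, mL=-24/25, mR=-768/3925
obs B: pose=(3,-4,W) → sL=24/17, sR=120/149, mL=-120/149, mR=1536/2533
sensor matrix S = [[120/157, 24/25], [24/17, 120/149]]; det S = -7354368/9942025
solve [mL_A; mL_B] = S·[w00; w01] and [mR_A; mR_B] = S·[w10; w11]:
  w00 = 0, w01 = -1, w10 = 1, w11 = -1

0 -1 1 -1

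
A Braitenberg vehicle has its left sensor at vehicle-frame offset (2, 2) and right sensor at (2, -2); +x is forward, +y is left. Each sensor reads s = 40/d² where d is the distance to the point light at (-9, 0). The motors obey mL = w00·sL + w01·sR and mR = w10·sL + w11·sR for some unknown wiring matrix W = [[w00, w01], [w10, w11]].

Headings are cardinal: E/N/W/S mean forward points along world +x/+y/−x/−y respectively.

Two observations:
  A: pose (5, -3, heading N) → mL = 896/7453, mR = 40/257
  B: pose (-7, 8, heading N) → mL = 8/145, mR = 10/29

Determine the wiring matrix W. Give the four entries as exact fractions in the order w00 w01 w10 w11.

1 -1 0 1

obs A: pose=(5,-3,N) → sL=8/29, sR=40/257, mL=896/7453, mR=40/257
obs B: pose=(-7,8,N) → sL=2/5, sR=10/29, mL=8/145, mR=10/29
sensor matrix S = [[8/29, 40/257], [2/5, 10/29]]; det S = 7104/216137
solve [mL_A; mL_B] = S·[w00; w01] and [mR_A; mR_B] = S·[w10; w11]:
  w00 = 1, w01 = -1, w10 = 0, w11 = 1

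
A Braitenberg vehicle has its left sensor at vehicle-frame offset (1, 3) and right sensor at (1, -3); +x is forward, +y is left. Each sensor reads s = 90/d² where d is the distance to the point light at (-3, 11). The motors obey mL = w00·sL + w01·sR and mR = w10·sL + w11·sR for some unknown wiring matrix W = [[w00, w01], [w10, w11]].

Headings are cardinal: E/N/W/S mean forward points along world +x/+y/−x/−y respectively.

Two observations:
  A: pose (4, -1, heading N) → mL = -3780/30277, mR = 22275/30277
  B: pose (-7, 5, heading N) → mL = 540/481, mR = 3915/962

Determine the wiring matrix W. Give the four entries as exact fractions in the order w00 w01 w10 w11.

-1/2 1/2 1/2 1

obs A: pose=(4,-1,N) → sL=90/137, sR=90/221, mL=-3780/30277, mR=22275/30277
obs B: pose=(-7,5,N) → sL=45/37, sR=45/13, mL=540/481, mR=3915/962
sensor matrix S = [[90/137, 90/221], [45/37, 45/13]]; det S = 1992600/1120249
solve [mL_A; mL_B] = S·[w00; w01] and [mR_A; mR_B] = S·[w10; w11]:
  w00 = -1/2, w01 = 1/2, w10 = 1/2, w11 = 1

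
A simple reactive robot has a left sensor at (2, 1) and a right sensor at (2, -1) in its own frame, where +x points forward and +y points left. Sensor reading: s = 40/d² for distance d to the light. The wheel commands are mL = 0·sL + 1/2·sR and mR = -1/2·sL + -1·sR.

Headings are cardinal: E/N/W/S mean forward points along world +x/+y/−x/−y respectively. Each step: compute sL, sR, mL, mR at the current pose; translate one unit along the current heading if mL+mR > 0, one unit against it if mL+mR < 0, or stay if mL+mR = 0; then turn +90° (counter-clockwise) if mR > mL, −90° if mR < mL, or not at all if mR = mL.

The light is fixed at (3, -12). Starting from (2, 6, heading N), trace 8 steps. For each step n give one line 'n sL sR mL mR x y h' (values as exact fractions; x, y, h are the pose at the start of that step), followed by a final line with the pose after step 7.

0 10/101 1/10 1/20 -151/1010 2 6 N
1 8/65 40/257 20/257 -3628/16705 2 5 E
2 20/113 20/117 10/117 -3430/13221 1 5 S
3 8/61 40/377 20/377 -3948/22997 1 6 W
4 10/101 1/10 1/20 -151/1010 2 6 N
5 8/65 40/257 20/257 -3628/16705 2 5 E
6 20/113 20/117 10/117 -3430/13221 1 5 S
7 8/61 40/377 20/377 -3948/22997 1 6 W
final 2 6 N

n=0: pose=(2,6,N); sL=10/101, sR=1/10; mL=1/20, mR=-151/1010; mL+mR=-201/2020 → advance -1; mR−mL=-403/2020 → turn -1·90°
n=1: pose=(2,5,E); sL=8/65, sR=40/257; mL=20/257, mR=-3628/16705; mL+mR=-2328/16705 → advance -1; mR−mL=-4928/16705 → turn -1·90°
n=2: pose=(1,5,S); sL=20/113, sR=20/117; mL=10/117, mR=-3430/13221; mL+mR=-2300/13221 → advance -1; mR−mL=-1520/4407 → turn -1·90°
n=3: pose=(1,6,W); sL=8/61, sR=40/377; mL=20/377, mR=-3948/22997; mL+mR=-2728/22997 → advance -1; mR−mL=-5168/22997 → turn -1·90°
n=4: pose=(2,6,N); sL=10/101, sR=1/10; mL=1/20, mR=-151/1010; mL+mR=-201/2020 → advance -1; mR−mL=-403/2020 → turn -1·90°
n=5: pose=(2,5,E); sL=8/65, sR=40/257; mL=20/257, mR=-3628/16705; mL+mR=-2328/16705 → advance -1; mR−mL=-4928/16705 → turn -1·90°
n=6: pose=(1,5,S); sL=20/113, sR=20/117; mL=10/117, mR=-3430/13221; mL+mR=-2300/13221 → advance -1; mR−mL=-1520/4407 → turn -1·90°
n=7: pose=(1,6,W); sL=8/61, sR=40/377; mL=20/377, mR=-3948/22997; mL+mR=-2728/22997 → advance -1; mR−mL=-5168/22997 → turn -1·90°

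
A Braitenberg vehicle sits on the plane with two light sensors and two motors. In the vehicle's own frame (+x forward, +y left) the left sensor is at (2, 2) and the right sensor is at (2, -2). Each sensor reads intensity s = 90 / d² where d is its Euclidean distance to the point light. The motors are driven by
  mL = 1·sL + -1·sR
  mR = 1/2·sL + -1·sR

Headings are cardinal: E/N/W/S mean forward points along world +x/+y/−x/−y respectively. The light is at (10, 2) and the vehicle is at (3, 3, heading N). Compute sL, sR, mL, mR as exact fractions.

1 45/17 -28/17 -73/34

left sensor world pos  = (1, 5); dL² = 90
right sensor world pos = (5, 5); dR² = 34
sL = 90/90 = 1
sR = 90/34 = 45/17
mL = 1·sL + -1·sR = -28/17
mR = 1/2·sL + -1·sR = -73/34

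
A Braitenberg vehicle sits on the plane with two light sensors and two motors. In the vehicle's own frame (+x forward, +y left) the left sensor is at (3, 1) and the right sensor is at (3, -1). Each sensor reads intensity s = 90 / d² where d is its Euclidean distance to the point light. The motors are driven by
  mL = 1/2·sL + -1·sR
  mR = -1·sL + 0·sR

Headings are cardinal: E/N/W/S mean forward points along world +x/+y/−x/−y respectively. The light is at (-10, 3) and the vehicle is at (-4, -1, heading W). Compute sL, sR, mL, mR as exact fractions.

left sensor world pos  = (-7, -2); dL² = 34
right sensor world pos = (-7, 0); dR² = 18
sL = 90/34 = 45/17
sR = 90/18 = 5
mL = 1/2·sL + -1·sR = -125/34
mR = -1·sL + 0·sR = -45/17

45/17 5 -125/34 -45/17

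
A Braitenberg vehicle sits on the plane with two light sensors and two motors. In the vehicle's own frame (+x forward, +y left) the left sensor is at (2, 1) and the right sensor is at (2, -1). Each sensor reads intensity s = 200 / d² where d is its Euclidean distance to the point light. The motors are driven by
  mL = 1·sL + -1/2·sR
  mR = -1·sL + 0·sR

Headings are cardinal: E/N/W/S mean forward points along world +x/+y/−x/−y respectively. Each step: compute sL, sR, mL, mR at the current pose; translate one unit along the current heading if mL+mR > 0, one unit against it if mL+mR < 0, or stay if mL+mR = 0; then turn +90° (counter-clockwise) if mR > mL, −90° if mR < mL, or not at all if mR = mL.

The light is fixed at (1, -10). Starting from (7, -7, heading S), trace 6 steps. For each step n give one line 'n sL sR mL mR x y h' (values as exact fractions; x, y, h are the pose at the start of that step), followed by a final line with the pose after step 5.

0 4 100/13 2/13 -4 7 -7 S
1 8 200/41 228/41 -8 7 -6 W
2 25/9 2 16/9 -25/9 8 -6 N
3 200/97 40/17 1460/1649 -200/97 8 -7 E
4 4 100/13 2/13 -4 7 -7 S
5 8 200/41 228/41 -8 7 -6 W
final 8 -6 N

n=0: pose=(7,-7,S); sL=4, sR=100/13; mL=2/13, mR=-4; mL+mR=-50/13 → advance -1; mR−mL=-54/13 → turn -1·90°
n=1: pose=(7,-6,W); sL=8, sR=200/41; mL=228/41, mR=-8; mL+mR=-100/41 → advance -1; mR−mL=-556/41 → turn -1·90°
n=2: pose=(8,-6,N); sL=25/9, sR=2; mL=16/9, mR=-25/9; mL+mR=-1 → advance -1; mR−mL=-41/9 → turn -1·90°
n=3: pose=(8,-7,E); sL=200/97, sR=40/17; mL=1460/1649, mR=-200/97; mL+mR=-20/17 → advance -1; mR−mL=-4860/1649 → turn -1·90°
n=4: pose=(7,-7,S); sL=4, sR=100/13; mL=2/13, mR=-4; mL+mR=-50/13 → advance -1; mR−mL=-54/13 → turn -1·90°
n=5: pose=(7,-6,W); sL=8, sR=200/41; mL=228/41, mR=-8; mL+mR=-100/41 → advance -1; mR−mL=-556/41 → turn -1·90°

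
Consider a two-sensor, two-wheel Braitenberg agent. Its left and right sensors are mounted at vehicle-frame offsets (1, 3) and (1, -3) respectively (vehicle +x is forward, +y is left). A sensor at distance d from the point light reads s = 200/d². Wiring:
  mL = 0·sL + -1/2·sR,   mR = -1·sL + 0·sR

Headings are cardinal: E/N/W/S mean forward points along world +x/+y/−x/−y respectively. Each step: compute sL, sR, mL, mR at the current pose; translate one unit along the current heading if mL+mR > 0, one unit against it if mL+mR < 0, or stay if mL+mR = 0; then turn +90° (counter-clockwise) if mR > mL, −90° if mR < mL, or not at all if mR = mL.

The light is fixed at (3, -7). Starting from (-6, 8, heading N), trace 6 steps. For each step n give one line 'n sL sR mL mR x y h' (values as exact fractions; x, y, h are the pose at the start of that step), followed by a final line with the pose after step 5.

n=0: pose=(-6,8,N); sL=1/2, sR=50/73; mL=-25/73, mR=-1/2; mL+mR=-123/146 → advance -1; mR−mL=-23/146 → turn -1·90°
n=1: pose=(-6,7,E); sL=200/353, sR=40/37; mL=-20/37, mR=-200/353; mL+mR=-14460/13061 → advance -1; mR−mL=-340/13061 → turn -1·90°
n=2: pose=(-7,7,S); sL=100/109, sR=100/169; mL=-50/169, mR=-100/109; mL+mR=-22350/18421 → advance -1; mR−mL=-11450/18421 → turn -1·90°
n=3: pose=(-7,8,W); sL=40/53, sR=40/89; mL=-20/89, mR=-40/53; mL+mR=-4620/4717 → advance -1; mR−mL=-2500/4717 → turn -1·90°
n=4: pose=(-6,8,N); sL=1/2, sR=50/73; mL=-25/73, mR=-1/2; mL+mR=-123/146 → advance -1; mR−mL=-23/146 → turn -1·90°
n=5: pose=(-6,7,E); sL=200/353, sR=40/37; mL=-20/37, mR=-200/353; mL+mR=-14460/13061 → advance -1; mR−mL=-340/13061 → turn -1·90°

0 1/2 50/73 -25/73 -1/2 -6 8 N
1 200/353 40/37 -20/37 -200/353 -6 7 E
2 100/109 100/169 -50/169 -100/109 -7 7 S
3 40/53 40/89 -20/89 -40/53 -7 8 W
4 1/2 50/73 -25/73 -1/2 -6 8 N
5 200/353 40/37 -20/37 -200/353 -6 7 E
final -7 7 S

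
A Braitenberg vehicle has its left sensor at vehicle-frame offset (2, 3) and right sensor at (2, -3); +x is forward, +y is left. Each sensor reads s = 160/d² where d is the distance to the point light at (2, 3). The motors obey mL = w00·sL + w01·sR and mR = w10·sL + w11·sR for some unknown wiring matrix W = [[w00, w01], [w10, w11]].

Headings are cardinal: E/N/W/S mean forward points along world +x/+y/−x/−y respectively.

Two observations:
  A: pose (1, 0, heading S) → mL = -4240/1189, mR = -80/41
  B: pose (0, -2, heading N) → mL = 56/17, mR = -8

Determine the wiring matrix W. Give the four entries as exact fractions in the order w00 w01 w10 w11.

obs A: pose=(1,0,S) → sL=160/29, sR=160/41, mL=-4240/1189, mR=-80/41
obs B: pose=(0,-2,N) → sL=80/17, sR=16, mL=56/17, mR=-8
sensor matrix S = [[160/29, 160/41], [80/17, 16]]; det S = 1413120/20213
solve [mL_A; mL_B] = S·[w00; w01] and [mR_A; mR_B] = S·[w10; w11]:
  w00 = -1, w01 = 1/2, w10 = 0, w11 = -1/2

-1 1/2 0 -1/2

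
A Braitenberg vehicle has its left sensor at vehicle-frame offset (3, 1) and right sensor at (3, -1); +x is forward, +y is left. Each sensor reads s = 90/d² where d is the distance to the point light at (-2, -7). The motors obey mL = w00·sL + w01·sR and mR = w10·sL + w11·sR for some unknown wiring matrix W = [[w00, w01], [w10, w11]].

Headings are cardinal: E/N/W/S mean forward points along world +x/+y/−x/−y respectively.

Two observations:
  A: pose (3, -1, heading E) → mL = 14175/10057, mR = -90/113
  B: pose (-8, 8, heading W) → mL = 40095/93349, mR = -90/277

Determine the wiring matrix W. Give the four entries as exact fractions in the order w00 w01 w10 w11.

obs A: pose=(3,-1,E) → sL=90/113, sR=90/89, mL=14175/10057, mR=-90/113
obs B: pose=(-8,8,W) → sL=90/277, sR=90/337, mL=40095/93349, mR=-90/277
sensor matrix S = [[90/113, 90/89], [90/277, 90/337]]; det S = -108766800/938810893
solve [mL_A; mL_B] = S·[w00; w01] and [mR_A; mR_B] = S·[w10; w11]:
  w00 = 1/2, w01 = 1, w10 = -1, w11 = 0

1/2 1 -1 0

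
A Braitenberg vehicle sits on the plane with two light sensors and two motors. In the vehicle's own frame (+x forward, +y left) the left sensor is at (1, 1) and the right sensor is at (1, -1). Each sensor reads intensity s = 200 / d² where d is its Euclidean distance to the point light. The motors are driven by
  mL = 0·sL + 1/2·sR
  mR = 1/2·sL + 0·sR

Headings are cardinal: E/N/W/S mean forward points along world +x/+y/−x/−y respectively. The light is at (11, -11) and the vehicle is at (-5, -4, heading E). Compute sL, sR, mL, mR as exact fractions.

200/289 200/261 100/261 100/289

left sensor world pos  = (-4, -3); dL² = 289
right sensor world pos = (-4, -5); dR² = 261
sL = 200/289 = 200/289
sR = 200/261 = 200/261
mL = 0·sL + 1/2·sR = 100/261
mR = 1/2·sL + 0·sR = 100/289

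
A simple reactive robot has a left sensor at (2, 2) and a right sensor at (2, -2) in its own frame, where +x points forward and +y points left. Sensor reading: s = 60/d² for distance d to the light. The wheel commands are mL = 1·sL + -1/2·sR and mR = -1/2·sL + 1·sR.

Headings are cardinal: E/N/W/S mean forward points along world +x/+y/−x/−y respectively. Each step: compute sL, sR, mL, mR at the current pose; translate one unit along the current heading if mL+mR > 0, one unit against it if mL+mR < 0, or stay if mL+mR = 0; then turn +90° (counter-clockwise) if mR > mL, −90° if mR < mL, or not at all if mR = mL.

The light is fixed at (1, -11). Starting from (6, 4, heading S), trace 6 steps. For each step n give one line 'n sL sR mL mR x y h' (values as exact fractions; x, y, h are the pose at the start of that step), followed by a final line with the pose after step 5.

n=0: pose=(6,4,S); sL=30/109, sR=30/89; mL=1035/9701, mR=1935/9701; mL+mR=2970/9701 → advance +1; mR−mL=900/9701 → turn +1·90°
n=1: pose=(6,3,E); sL=12/61, sR=60/193; mL=486/11773, mR=2502/11773; mL+mR=2988/11773 → advance +1; mR−mL=2016/11773 → turn +1·90°
n=2: pose=(7,3,N); sL=15/68, sR=3/16; mL=69/544, mR=21/272; mL+mR=111/544 → advance +1; mR−mL=-27/544 → turn -1·90°
n=3: pose=(7,4,E); sL=60/353, sR=60/233; mL=3390/82249, mR=14190/82249; mL+mR=17580/82249 → advance +1; mR−mL=10800/82249 → turn +1·90°
n=4: pose=(8,4,N); sL=30/157, sR=6/37; mL=639/5809, mR=387/5809; mL+mR=1026/5809 → advance +1; mR−mL=-252/5809 → turn -1·90°
n=5: pose=(8,5,E); sL=4/27, sR=60/277; mL=298/7479, mR=1066/7479; mL+mR=1364/7479 → advance +1; mR−mL=256/2493 → turn +1·90°

0 30/109 30/89 1035/9701 1935/9701 6 4 S
1 12/61 60/193 486/11773 2502/11773 6 3 E
2 15/68 3/16 69/544 21/272 7 3 N
3 60/353 60/233 3390/82249 14190/82249 7 4 E
4 30/157 6/37 639/5809 387/5809 8 4 N
5 4/27 60/277 298/7479 1066/7479 8 5 E
final 9 5 N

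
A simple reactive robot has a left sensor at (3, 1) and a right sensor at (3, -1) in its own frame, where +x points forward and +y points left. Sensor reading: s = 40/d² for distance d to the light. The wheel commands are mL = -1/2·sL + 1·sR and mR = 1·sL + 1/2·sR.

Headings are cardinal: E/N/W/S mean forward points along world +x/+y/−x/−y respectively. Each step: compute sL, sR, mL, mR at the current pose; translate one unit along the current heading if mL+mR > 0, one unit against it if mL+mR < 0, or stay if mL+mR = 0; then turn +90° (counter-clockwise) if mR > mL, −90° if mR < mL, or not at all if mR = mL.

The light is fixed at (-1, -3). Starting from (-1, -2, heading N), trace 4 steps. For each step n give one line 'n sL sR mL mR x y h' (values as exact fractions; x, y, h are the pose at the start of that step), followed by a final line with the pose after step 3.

0 40/17 40/17 20/17 60/17 -1 -2 N
1 4 20/9 2/9 46/9 -1 -1 W
2 40 8 -12 44 -2 -1 S
3 5 10 15/2 10 -2 -2 E
final -1 -2 N

n=0: pose=(-1,-2,N); sL=40/17, sR=40/17; mL=20/17, mR=60/17; mL+mR=80/17 → advance +1; mR−mL=40/17 → turn +1·90°
n=1: pose=(-1,-1,W); sL=4, sR=20/9; mL=2/9, mR=46/9; mL+mR=16/3 → advance +1; mR−mL=44/9 → turn +1·90°
n=2: pose=(-2,-1,S); sL=40, sR=8; mL=-12, mR=44; mL+mR=32 → advance +1; mR−mL=56 → turn +1·90°
n=3: pose=(-2,-2,E); sL=5, sR=10; mL=15/2, mR=10; mL+mR=35/2 → advance +1; mR−mL=5/2 → turn +1·90°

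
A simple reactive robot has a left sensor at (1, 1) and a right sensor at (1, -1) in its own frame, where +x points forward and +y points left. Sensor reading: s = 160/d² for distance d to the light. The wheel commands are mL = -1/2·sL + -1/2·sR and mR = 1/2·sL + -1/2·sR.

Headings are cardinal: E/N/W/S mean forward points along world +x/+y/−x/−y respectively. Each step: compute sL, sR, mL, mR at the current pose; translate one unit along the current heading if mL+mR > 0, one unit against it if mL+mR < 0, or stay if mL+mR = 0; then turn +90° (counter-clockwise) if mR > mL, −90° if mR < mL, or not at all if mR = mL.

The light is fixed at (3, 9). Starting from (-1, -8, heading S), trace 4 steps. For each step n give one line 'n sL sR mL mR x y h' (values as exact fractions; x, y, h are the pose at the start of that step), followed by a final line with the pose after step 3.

0 160/333 160/349 -54560/116217 1280/116217 -1 -8 S
1 80/117 80/149 -10640/17433 1280/17433 -1 -7 E
2 160/261 160/241 -40160/62901 -1600/62901 -2 -7 N
3 4/9 40/73 -326/657 -34/657 -2 -8 W
final -1 -8 S

n=0: pose=(-1,-8,S); sL=160/333, sR=160/349; mL=-54560/116217, mR=1280/116217; mL+mR=-160/349 → advance -1; mR−mL=160/333 → turn +1·90°
n=1: pose=(-1,-7,E); sL=80/117, sR=80/149; mL=-10640/17433, mR=1280/17433; mL+mR=-80/149 → advance -1; mR−mL=80/117 → turn +1·90°
n=2: pose=(-2,-7,N); sL=160/261, sR=160/241; mL=-40160/62901, mR=-1600/62901; mL+mR=-160/241 → advance -1; mR−mL=160/261 → turn +1·90°
n=3: pose=(-2,-8,W); sL=4/9, sR=40/73; mL=-326/657, mR=-34/657; mL+mR=-40/73 → advance -1; mR−mL=4/9 → turn +1·90°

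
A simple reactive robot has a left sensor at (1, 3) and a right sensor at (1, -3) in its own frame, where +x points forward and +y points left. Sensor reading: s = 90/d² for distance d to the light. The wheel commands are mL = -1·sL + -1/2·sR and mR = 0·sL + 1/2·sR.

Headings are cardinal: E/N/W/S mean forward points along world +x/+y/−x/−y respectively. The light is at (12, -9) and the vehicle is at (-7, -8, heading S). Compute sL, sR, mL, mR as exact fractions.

left sensor world pos  = (-4, -9); dL² = 256
right sensor world pos = (-10, -9); dR² = 484
sL = 90/256 = 45/128
sR = 90/484 = 45/242
mL = -1·sL + -1/2·sR = -6885/15488
mR = 0·sL + 1/2·sR = 45/484

45/128 45/242 -6885/15488 45/484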